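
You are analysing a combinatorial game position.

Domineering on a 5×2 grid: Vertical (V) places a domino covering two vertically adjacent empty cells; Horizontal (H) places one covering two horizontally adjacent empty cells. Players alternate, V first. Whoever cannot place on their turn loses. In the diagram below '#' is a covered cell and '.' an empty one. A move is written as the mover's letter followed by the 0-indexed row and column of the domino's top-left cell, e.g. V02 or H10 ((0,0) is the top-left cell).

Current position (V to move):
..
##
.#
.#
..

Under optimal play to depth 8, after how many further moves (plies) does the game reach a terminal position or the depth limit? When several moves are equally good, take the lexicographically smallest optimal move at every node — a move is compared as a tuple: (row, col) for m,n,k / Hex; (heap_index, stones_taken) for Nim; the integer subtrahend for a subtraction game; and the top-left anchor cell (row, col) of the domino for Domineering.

p1 V@[../##/.#/.#/..]: V20[../##/##/##/..]-1* V30[../##/.#/##/#.]-1
p2 H@[../##/##/##/..]: H00[##/##/##/##/..]+1* H40[../##/##/##/##]+1
p3 V@[##/##/##/##/..] terminal -1; root [../##/.#/.#/..] d8

PV length from [../##/.#/.#/..]: 2 plies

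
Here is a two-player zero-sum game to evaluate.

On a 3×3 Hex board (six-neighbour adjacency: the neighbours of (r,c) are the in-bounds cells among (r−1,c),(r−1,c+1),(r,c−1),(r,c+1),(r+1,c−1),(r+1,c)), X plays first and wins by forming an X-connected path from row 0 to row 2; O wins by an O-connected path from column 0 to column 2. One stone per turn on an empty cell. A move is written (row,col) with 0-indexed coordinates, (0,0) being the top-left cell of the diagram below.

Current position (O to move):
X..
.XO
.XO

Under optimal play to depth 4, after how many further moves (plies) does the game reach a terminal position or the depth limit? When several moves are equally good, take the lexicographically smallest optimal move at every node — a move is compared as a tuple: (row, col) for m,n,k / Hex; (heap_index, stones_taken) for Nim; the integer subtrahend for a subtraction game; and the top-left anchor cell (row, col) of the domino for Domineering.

p1 O@[X../.XO/.XO]: (0,1)[XO./.XO/.XO]-1* (0,2)[X.O/.XO/.XO]-1 (1,0)[X../OXO/.XO]-1 (2,0)[X../.XO/OXO]-1
p2 X@[XO./.XO/.XO]: (0,2)[XOX/.XO/.XO]+1* (1,0)[XO./XXO/.XO]+1 (2,0)[XO./.XO/XXO]+1
p3 O@[XOX/.XO/.XO] terminal -1; root [X../.XO/.XO] d4

PV length from [X../.XO/.XO]: 2 plies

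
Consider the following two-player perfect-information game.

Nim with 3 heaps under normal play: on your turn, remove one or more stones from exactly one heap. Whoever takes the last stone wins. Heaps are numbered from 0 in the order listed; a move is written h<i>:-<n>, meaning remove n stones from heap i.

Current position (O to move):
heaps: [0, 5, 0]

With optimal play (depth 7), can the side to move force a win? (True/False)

O winning at [(0,5,0)]: True

[(0,5,0)] O move#1: h1:-1:-1/(0,4,0), h1:-2:-1/(0,3,0), h1:-3:-1/(0,2,0), h1:-4:-1/(0,1,0), h1:-5:+1/(0,0,0)*
[(0,0,0)] end (terminal -1, X#2); searched (0,5,0) to 7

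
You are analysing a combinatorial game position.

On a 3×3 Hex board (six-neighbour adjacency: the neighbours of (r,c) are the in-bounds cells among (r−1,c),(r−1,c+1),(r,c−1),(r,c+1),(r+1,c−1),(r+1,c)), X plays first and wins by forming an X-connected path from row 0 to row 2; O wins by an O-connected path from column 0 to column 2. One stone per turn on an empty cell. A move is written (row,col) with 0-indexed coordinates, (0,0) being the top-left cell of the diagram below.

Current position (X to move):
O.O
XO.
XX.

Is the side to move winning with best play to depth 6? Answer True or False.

p1 X@[O.O/XO./XX.]: (0,1)[OXO/XO./XX.]+1* (1,2)[O.O/XOX/XX.]-1 (2,2)[O.O/XO./XXX]-1
p2 O@[OXO/XO./XX.] terminal -1; root [O.O/XO./XX.] d6

X winning at [O.O/XO./XX.]: True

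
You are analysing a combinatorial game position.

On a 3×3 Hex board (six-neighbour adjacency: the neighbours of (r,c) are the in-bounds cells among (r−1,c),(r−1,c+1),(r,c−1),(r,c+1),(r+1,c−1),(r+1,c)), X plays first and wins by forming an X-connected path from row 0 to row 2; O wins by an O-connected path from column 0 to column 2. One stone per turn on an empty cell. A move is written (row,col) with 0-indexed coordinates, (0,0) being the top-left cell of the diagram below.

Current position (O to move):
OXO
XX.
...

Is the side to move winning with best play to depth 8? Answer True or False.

p1 O@[OXO/XX./...]: (1,2)[OXO/XXO/...]-1* (2,0)[OXO/XX./O..]-1 (2,1)[OXO/XX./.O.]-1 (2,2)[OXO/XX./..O]-1
p2 X@[OXO/XXO/...]: (2,0)[OXO/XXO/X..]+1* (2,1)[OXO/XXO/.X.]+1 (2,2)[OXO/XXO/..X]+1
p3 O@[OXO/XXO/X..] terminal -1; root [OXO/XX./...] d8

O winning at [OXO/XX./...]: False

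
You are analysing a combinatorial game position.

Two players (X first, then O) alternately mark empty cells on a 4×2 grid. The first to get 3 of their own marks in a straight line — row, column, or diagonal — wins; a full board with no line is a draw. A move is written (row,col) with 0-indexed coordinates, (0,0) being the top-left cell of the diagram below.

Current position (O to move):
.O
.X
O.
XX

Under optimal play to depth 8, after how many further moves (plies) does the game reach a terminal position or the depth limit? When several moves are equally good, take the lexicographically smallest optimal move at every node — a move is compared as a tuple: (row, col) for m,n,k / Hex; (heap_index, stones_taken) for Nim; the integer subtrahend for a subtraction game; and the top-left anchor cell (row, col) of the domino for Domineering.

p1 O@[.O/.X/O./XX]: (0,0)[OO/.X/O./XX]-1 (1,0)[.O/OX/O./XX]-1 (2,1)[.O/.X/OO/XX]+0*
p2 X@[.O/.X/OO/XX]: (0,0)[XO/.X/OO/XX]+0* (1,0)[.O/XX/OO/XX]+0
p3 O@[XO/.X/OO/XX]: (1,0)[XO/OX/OO/XX]+0*
p4 X@[XO/OX/OO/XX] terminal +0; root [.O/.X/O./XX] d8

PV length from [.O/.X/O./XX]: 3 plies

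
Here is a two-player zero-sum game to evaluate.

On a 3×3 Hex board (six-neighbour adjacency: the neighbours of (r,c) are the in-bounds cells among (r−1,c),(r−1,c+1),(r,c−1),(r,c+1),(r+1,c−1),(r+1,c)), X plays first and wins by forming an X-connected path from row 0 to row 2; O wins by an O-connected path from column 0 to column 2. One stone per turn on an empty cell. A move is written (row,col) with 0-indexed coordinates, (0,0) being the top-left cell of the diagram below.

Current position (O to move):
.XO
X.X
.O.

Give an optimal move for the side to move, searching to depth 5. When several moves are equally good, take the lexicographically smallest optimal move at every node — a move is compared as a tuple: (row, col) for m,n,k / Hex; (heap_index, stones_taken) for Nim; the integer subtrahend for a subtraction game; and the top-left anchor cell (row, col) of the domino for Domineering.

O's best at [.XO/X.X/.O.]: (2,0)

[.XO/X.X/.O.] O move#1: (0,0):-1/OXO/X.X/.O., (1,1):-1/.XO/XOX/.O., (2,0):+1/.XO/X.X/OO.*, (2,2):-1/.XO/X.X/.OO
[.XO/X.X/OO.] X move#2: (0,0):-1/XXO/X.X/OO.*, (1,1):-1/.XO/XXX/OO., (2,2):-1/.XO/X.X/OOX
[XXO/X.X/OO.] O move#3: (1,1):+1/XXO/XOX/OO.*, (2,2):+1/XXO/X.X/OOO
[XXO/XOX/OO.] end (terminal -1, X#4); searched .XO/X.X/.O. to 5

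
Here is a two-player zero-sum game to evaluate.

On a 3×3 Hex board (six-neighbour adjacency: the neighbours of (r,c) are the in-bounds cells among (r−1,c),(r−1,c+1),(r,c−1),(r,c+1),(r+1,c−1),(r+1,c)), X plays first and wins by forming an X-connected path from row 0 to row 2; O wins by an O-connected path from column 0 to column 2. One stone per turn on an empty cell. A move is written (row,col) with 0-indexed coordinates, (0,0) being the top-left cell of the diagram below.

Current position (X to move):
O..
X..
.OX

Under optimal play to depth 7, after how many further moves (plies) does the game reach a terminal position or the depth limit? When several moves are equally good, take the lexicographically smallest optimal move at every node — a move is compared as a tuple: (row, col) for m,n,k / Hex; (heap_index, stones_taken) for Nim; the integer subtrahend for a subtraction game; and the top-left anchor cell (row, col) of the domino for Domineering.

[O../X../.OX] X move#1: (0,1):+1/OX./X../.OX*, (0,2):+1/O.X/X../.OX, (1,1):+1/O../XX./.OX, (1,2):+1/O../X.X/.OX, (2,0):+1/O../X../XOX
[OX./X../.OX] O move#2: (0,2):-1/OXO/X../.OX*, (1,1):-1/OX./XO./.OX, (1,2):-1/OX./X.O/.OX, (2,0):-1/OX./X../OOX
[OXO/X../.OX] X move#3: (1,1):+1/OXO/XX./.OX*, (1,2):+1/OXO/X.X/.OX, (2,0):+1/OXO/X../XOX
[OXO/XX./.OX] O move#4: (1,2):-1/OXO/XXO/.OX*, (2,0):-1/OXO/XX./OOX
[OXO/XXO/.OX] X move#5: (2,0):+1/OXO/XXO/XOX*
[OXO/XXO/XOX] end (terminal -1, O#6); searched O../X../.OX to 7

PV length from [O../X../.OX]: 5 plies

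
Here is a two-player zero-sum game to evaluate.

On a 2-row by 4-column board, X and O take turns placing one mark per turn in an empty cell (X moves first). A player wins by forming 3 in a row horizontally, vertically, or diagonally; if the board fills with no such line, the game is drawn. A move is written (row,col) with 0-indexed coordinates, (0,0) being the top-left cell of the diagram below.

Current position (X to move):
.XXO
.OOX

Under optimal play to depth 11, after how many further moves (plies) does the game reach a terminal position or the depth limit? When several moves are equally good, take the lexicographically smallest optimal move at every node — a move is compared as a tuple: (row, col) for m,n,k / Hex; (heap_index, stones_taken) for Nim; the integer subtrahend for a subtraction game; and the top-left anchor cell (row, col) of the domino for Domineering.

p1 X@[.XXO/.OOX]: (0,0)[XXXO/.OOX]+1* (1,0)[.XXO/XOOX]+0
p2 O@[XXXO/.OOX] terminal -1; root [.XXO/.OOX] d11

PV length from [.XXO/.OOX]: 1 ply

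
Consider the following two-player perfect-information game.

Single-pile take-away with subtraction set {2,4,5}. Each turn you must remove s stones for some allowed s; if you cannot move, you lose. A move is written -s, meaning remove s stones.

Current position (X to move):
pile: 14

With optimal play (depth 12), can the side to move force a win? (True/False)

X winning at [14]: False

ply 1, X at 14 | -2=-1→12*; -4=-1→10; -5=-1→9
ply 2, O at 12 | -2=-1→10; -4=+1→8*; -5=+1→7
ply 3, X at 8 | -2=-1→6*; -4=-1→4; -5=-1→3
ply 4, O at 6 | -2=-1→4; -4=-1→2; -5=+1→1*
ply 5: 1 is terminal -1 (X); from 14 depth 12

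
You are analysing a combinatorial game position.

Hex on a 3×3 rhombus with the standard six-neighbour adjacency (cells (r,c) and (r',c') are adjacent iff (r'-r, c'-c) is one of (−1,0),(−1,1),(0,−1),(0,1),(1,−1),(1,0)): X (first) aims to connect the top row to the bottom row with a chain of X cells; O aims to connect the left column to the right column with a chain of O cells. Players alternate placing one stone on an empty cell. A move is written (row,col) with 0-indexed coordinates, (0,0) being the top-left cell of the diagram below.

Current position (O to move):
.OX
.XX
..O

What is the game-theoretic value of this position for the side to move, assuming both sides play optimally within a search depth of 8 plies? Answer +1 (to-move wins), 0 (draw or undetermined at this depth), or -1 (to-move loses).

ply 1, O at .OX/.XX/..O | (0,0)=-1→OOX/.XX/..O*; (1,0)=-1→.OX/OXX/..O; (2,0)=-1→.OX/.XX/O.O; (2,1)=-1→.OX/.XX/.OO
ply 2, X at OOX/.XX/..O | (1,0)=+1→OOX/XXX/..O*; (2,0)=+1→OOX/.XX/X.O; (2,1)=+1→OOX/.XX/.XO
ply 3, O at OOX/XXX/..O | (2,0)=-1→OOX/XXX/O.O*; (2,1)=-1→OOX/XXX/.OO
ply 4, X at OOX/XXX/O.O | (2,1)=+1→OOX/XXX/OXO*
ply 5: OOX/XXX/OXO is terminal -1 (O); from .OX/.XX/..O depth 8

value(.OX/.XX/..O, O) = -1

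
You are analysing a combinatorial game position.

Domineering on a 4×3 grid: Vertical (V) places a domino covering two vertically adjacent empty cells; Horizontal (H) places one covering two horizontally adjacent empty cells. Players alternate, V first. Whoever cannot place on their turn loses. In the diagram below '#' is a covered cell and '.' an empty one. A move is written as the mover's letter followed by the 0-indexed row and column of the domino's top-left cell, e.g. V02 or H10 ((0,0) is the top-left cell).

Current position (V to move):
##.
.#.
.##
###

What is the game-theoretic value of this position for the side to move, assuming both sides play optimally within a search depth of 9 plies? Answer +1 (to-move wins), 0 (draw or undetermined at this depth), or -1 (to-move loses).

p1 V@[##./.#./.##/###]: V02[###/.##/.##/###]+1* V10[##./##./###/###]+1
p2 H@[###/.##/.##/###] terminal -1; root [##./.#./.##/###] d9

value(##./.#./.##/###, V) = +1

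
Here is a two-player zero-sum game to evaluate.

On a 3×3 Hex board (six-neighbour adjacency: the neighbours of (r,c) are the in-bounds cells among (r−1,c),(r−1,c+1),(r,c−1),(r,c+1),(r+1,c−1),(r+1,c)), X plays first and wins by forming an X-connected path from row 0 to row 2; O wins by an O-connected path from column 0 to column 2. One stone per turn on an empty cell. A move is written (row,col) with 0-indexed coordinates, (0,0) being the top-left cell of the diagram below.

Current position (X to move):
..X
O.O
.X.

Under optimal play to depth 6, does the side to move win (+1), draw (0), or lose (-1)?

[..X/O.O/.X.] X move#1: (0,0):-1/X.X/O.O/.X., (0,1):-1/.XX/O.O/.X., (1,1):+1/..X/OXO/.X.*, (2,0):-1/..X/O.O/XX., (2,2):-1/..X/O.O/.XX
[..X/OXO/.X.] end (terminal -1, O#2); searched ..X/O.O/.X. to 6

value(..X/O.O/.X., X) = +1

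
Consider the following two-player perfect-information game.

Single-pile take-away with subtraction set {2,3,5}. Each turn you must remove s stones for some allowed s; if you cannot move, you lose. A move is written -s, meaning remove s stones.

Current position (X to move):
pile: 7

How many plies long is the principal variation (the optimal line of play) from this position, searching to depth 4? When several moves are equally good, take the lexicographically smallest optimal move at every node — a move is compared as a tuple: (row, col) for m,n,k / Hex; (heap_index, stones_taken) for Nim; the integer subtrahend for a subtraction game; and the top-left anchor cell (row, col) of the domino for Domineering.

PV length from [7]: 2 plies

[7] X move#1: -2:-1/5*, -3:-1/4, -5:-1/2
[5] O move#2: -2:-1/3, -3:-1/2, -5:+1/0*
[0] end (terminal -1, X#3); searched 7 to 4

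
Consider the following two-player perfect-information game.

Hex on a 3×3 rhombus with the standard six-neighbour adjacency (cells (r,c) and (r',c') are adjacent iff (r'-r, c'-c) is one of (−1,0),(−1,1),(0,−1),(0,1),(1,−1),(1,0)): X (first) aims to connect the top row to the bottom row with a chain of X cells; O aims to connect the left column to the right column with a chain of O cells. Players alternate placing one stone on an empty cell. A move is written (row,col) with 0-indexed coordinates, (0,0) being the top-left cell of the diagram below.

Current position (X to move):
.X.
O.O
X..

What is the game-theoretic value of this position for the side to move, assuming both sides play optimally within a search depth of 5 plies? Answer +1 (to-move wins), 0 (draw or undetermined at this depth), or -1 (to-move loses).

value(.X./O.O/X.., X) = +1

[.X./O.O/X..] X move#1: (0,0):-1/XX./O.O/X.., (0,2):-1/.XX/O.O/X.., (1,1):+1/.X./OXO/X..*, (2,1):-1/.X./O.O/XX., (2,2):-1/.X./O.O/X.X
[.X./OXO/X..] end (terminal -1, O#2); searched .X./O.O/X.. to 5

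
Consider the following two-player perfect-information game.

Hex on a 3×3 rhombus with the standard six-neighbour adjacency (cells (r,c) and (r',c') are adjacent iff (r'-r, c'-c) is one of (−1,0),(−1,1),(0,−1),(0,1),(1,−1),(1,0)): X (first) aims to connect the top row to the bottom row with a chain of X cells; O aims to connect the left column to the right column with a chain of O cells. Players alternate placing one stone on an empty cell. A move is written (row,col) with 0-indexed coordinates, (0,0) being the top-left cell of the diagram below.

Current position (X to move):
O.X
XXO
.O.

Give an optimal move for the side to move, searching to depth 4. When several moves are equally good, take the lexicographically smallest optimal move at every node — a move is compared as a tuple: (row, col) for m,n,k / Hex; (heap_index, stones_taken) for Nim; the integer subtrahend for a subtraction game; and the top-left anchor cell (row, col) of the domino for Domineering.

X's best at [O.X/XXO/.O.]: (2,0)

ply 1, X at O.X/XXO/.O. | (0,1)=-1→OXX/XXO/.O.; (2,0)=+1→O.X/XXO/XO.*; (2,2)=-1→O.X/XXO/.OX
ply 2: O.X/XXO/XO. is terminal -1 (O); from O.X/XXO/.O. depth 4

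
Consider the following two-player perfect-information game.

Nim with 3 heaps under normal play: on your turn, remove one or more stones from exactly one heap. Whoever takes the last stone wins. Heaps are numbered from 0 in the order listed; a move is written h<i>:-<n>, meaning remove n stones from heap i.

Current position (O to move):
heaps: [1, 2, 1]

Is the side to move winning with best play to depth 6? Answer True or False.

O winning at [(1,2,1)]: True

p1 O@[(1,2,1)]: h0:-1[(0,2,1)]-1 h1:-1[(1,1,1)]-1 h1:-2[(1,0,1)]+1* h2:-1[(1,2,0)]-1
p2 X@[(1,0,1)]: h0:-1[(0,0,1)]-1* h2:-1[(1,0,0)]-1
p3 O@[(0,0,1)]: h2:-1[(0,0,0)]+1*
p4 X@[(0,0,0)] terminal -1; root [(1,2,1)] d6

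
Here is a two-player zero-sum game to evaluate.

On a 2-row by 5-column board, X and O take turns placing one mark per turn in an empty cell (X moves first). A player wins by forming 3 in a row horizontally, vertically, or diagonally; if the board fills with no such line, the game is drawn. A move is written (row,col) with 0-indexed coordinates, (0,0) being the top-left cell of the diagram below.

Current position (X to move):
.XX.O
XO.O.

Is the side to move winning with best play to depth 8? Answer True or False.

p1 X@[.XX.O/XO.O.]: (0,0)[XXX.O/XO.O.]+1* (0,3)[.XXXO/XO.O.]+1 (1,2)[.XX.O/XOXO.]+1 (1,4)[.XX.O/XO.OX]-1
p2 O@[XXX.O/XO.O.] terminal -1; root [.XX.O/XO.O.] d8

X winning at [.XX.O/XO.O.]: True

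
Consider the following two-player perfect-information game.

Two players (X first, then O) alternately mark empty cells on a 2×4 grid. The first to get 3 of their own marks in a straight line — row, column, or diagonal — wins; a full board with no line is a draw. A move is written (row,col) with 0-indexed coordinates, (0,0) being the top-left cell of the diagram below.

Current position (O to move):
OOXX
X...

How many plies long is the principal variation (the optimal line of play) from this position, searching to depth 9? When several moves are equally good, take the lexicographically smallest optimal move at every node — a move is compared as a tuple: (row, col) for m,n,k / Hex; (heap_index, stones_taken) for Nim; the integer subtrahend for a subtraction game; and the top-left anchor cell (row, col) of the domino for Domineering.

PV length from [OOXX/X...]: 3 plies

p1 O@[OOXX/X...]: (1,1)[OOXX/XO..]+0* (1,2)[OOXX/X.O.]+0 (1,3)[OOXX/X..O]+0
p2 X@[OOXX/XO..]: (1,2)[OOXX/XOX.]+0* (1,3)[OOXX/XO.X]+0
p3 O@[OOXX/XOX.]: (1,3)[OOXX/XOXO]+0*
p4 X@[OOXX/XOXO] terminal +0; root [OOXX/X...] d9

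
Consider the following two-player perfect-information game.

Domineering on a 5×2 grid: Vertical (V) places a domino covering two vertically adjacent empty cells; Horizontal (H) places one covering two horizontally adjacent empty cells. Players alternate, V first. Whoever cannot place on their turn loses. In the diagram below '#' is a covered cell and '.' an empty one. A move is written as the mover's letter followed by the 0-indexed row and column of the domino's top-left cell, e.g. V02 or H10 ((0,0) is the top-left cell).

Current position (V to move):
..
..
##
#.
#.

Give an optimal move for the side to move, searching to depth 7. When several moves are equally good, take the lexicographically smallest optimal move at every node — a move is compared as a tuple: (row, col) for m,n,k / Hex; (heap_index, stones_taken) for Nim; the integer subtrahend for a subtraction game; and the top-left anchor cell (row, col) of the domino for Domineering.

[../../##/#./#.] V move#1: V00:+1/#./#./##/#./#.*, V01:+1/.#/.#/##/#./#., V31:-1/../../##/##/##
[#./#./##/#./#.] end (terminal -1, H#2); searched ../../##/#./#. to 7

V's best at [../../##/#./#.]: V00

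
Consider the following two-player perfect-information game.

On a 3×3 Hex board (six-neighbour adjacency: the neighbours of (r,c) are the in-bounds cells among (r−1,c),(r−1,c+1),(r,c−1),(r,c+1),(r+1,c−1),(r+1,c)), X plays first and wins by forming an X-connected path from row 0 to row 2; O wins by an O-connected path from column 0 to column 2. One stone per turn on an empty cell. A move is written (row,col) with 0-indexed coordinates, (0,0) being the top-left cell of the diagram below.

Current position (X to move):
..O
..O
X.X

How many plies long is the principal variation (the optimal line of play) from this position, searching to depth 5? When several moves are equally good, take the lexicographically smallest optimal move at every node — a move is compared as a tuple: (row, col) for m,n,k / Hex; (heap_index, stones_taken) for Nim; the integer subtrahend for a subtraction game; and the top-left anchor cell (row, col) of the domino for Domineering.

PV length from [..O/..O/X.X]: 3 plies

[..O/..O/X.X] X move#1: (0,0):-1/X.O/..O/X.X, (0,1):+1/.XO/..O/X.X*, (1,0):+1/..O/X.O/X.X, (1,1):-1/..O/.XO/X.X, (2,1):-1/..O/..O/XXX
[.XO/..O/X.X] O move#2: (0,0):-1/OXO/..O/X.X*, (1,0):-1/.XO/O.O/X.X, (1,1):-1/.XO/.OO/X.X, (2,1):-1/.XO/..O/XOX
[OXO/..O/X.X] X move#3: (1,0):+1/OXO/X.O/X.X*, (1,1):+1/OXO/.XO/X.X, (2,1):+1/OXO/..O/XXX
[OXO/X.O/X.X] end (terminal -1, O#4); searched ..O/..O/X.X to 5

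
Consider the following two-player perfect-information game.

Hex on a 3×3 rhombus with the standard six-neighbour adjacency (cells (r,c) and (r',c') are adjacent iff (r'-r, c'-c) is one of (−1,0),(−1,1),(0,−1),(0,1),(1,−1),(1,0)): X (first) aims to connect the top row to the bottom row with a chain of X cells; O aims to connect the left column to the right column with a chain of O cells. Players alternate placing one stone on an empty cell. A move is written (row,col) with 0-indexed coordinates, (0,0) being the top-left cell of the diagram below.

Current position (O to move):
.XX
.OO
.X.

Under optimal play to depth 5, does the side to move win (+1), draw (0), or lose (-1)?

value(.XX/.OO/.X., O) = +1

p1 O@[.XX/.OO/.X.]: (0,0)[OXX/.OO/.X.]+1* (1,0)[.XX/OOO/.X.]+1 (2,0)[.XX/.OO/OX.]+1 (2,2)[.XX/.OO/.XO]+1
p2 X@[OXX/.OO/.X.]: (1,0)[OXX/XOO/.X.]-1* (2,0)[OXX/.OO/XX.]-1 (2,2)[OXX/.OO/.XX]-1
p3 O@[OXX/XOO/.X.]: (2,0)[OXX/XOO/OX.]+1* (2,2)[OXX/XOO/.XO]-1
p4 X@[OXX/XOO/OX.] terminal -1; root [.XX/.OO/.X.] d5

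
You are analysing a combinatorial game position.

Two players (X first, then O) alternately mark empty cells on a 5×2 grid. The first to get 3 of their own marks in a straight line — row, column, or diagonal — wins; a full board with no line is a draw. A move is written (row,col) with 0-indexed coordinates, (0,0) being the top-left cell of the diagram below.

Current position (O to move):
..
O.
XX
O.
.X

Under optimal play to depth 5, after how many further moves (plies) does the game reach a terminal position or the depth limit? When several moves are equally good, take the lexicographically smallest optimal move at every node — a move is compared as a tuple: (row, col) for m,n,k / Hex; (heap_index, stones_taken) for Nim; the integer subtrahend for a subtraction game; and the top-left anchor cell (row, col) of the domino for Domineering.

p1 O@[../O./XX/O./.X]: (0,0)[O./O./XX/O./.X]-1 (0,1)[.O/O./XX/O./.X]-1 (1,1)[../OO/XX/O./.X]-1 (3,1)[../O./XX/OO/.X]+0* (4,0)[../O./XX/O./OX]-1
p2 X@[../O./XX/OO/.X]: (0,0)[X./O./XX/OO/.X]+0* (0,1)[.X/O./XX/OO/.X]+0 (1,1)[../OX/XX/OO/.X]+0 (4,0)[../O./XX/OO/XX]+0
p3 O@[X./O./XX/OO/.X]: (0,1)[XO/O./XX/OO/.X]+0* (1,1)[X./OO/XX/OO/.X]+0 (4,0)[X./O./XX/OO/OX]+0
p4 X@[XO/O./XX/OO/.X]: (1,1)[XO/OX/XX/OO/.X]+0* (4,0)[XO/O./XX/OO/XX]+0
p5 O@[XO/OX/XX/OO/.X]: (4,0)[XO/OX/XX/OO/OX]+0*
p6 X@[XO/OX/XX/OO/OX] terminal +0; root [../O./XX/O./.X] d5

PV length from [../O./XX/O./.X]: 5 plies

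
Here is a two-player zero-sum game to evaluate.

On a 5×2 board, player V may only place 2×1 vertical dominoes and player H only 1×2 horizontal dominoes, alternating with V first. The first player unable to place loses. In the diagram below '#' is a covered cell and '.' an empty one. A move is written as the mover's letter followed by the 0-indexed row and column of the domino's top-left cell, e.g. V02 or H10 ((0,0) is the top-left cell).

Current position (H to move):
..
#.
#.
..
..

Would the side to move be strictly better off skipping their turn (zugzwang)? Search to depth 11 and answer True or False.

zugzwang(../#./#./../.., H) = False

[../#./#./../..] H move#1: H00:-1/##/#./#./../.., H30:+1/../#./#./##/..*, H40:+1/../#./#./../##
[../#./#./##/..] V move#2: V01:-1/.#/##/#./##/..*, V11:-1/../##/##/##/..
[.#/##/#./##/..] H move#3: H40:+1/.#/##/#./##/##*
[.#/##/#./##/##] end (terminal -1, V#4); searched ../#./#./../.. to 11
pass branch (V moves first from the same position):
  | [../#./#./../..] V move#1: V01:-1/.#/##/#./../.., V11:-1/../##/##/../.., V21:+1/../#./##/.#/..*, V30:+1/../#./#./#./#., V31:+1/../#./#./.#/.#
  | [../#./##/.#/..] H move#2: H00:-1/##/#./##/.#/..*, H40:-1/../#./##/.#/##
  | [##/#./##/.#/..] V move#3: V30:+1/##/#./##/##/#.*
  | [##/#./##/##/#.] end (terminal -1, H#4); searched ../#./#./../.. to 11
H moving scores +1; H passing scores -1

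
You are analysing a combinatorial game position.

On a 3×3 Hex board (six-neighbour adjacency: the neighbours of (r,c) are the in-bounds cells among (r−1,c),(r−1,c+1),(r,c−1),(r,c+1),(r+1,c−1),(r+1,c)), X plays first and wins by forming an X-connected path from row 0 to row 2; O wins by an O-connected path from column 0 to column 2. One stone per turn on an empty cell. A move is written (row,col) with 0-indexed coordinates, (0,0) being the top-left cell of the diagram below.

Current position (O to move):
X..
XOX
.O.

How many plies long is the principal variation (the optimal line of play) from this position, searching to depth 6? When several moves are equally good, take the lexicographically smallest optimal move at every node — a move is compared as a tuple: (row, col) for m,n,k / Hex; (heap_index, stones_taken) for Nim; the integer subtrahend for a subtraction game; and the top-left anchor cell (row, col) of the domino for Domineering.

[X../XOX/.O.] O move#1: (0,1):-1/XO./XOX/.O., (0,2):-1/X.O/XOX/.O., (2,0):+1/X../XOX/OO.*, (2,2):-1/X../XOX/.OO
[X../XOX/OO.] X move#2: (0,1):-1/XX./XOX/OO.*, (0,2):-1/X.X/XOX/OO., (2,2):-1/X../XOX/OOX
[XX./XOX/OO.] O move#3: (0,2):+1/XXO/XOX/OO.*, (2,2):+1/XX./XOX/OOO
[XXO/XOX/OO.] end (terminal -1, X#4); searched X../XOX/.O. to 6

PV length from [X../XOX/.O.]: 3 plies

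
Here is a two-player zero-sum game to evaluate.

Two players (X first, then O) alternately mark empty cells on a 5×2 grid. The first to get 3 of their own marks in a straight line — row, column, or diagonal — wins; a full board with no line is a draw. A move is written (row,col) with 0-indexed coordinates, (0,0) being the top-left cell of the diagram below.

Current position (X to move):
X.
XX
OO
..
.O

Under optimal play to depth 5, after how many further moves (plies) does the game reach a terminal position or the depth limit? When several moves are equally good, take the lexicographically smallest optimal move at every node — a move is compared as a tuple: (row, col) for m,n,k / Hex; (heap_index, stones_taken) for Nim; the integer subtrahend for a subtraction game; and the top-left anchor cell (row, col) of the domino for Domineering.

[X./XX/OO/../.O] X move#1: (0,1):-1/XX/XX/OO/../.O, (3,0):-1/X./XX/OO/X./.O, (3,1):+0/X./XX/OO/.X/.O*, (4,0):-1/X./XX/OO/../XO
[X./XX/OO/.X/.O] O move#2: (0,1):+0/XO/XX/OO/.X/.O*, (3,0):+0/X./XX/OO/OX/.O, (4,0):+0/X./XX/OO/.X/OO
[XO/XX/OO/.X/.O] X move#3: (3,0):+0/XO/XX/OO/XX/.O*, (4,0):+0/XO/XX/OO/.X/XO
[XO/XX/OO/XX/.O] O move#4: (4,0):+0/XO/XX/OO/XX/OO*
[XO/XX/OO/XX/OO] end (terminal +0, X#5); searched X./XX/OO/../.O to 5

PV length from [X./XX/OO/../.O]: 4 plies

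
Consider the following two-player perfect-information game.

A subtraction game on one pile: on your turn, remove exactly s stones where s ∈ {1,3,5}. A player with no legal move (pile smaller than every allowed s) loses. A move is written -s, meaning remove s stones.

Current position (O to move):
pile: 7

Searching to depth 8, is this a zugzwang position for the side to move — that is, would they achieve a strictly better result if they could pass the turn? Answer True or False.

p1 O@[7]: -1[6]+1* -3[4]+1 -5[2]+1
p2 X@[6]: -1[5]-1* -3[3]-1 -5[1]-1
p3 O@[5]: -1[4]+1* -3[2]+1 -5[0]+1
p4 X@[4]: -1[3]-1* -3[1]-1
p5 O@[3]: -1[2]+1* -3[0]+1
p6 X@[2]: -1[1]-1*
p7 O@[1]: -1[0]+1*
p8 X@[0] terminal -1; root [7] d8
if O skipped the turn, X would face:
~ p1 X@[7]: -1[6]+1* -3[4]+1 -5[2]+1
~ p2 O@[6]: -1[5]-1* -3[3]-1 -5[1]-1
~ p3 X@[5]: -1[4]+1* -3[2]+1 -5[0]+1
~ p4 O@[4]: -1[3]-1* -3[1]-1
~ p5 X@[3]: -1[2]+1* -3[0]+1
~ p6 O@[2]: -1[1]-1*
~ p7 X@[1]: -1[0]+1*
~ p8 O@[0] terminal -1; root [7] d8
compare (O): move=+1 vs pass=-1

zugzwang(7, O) = False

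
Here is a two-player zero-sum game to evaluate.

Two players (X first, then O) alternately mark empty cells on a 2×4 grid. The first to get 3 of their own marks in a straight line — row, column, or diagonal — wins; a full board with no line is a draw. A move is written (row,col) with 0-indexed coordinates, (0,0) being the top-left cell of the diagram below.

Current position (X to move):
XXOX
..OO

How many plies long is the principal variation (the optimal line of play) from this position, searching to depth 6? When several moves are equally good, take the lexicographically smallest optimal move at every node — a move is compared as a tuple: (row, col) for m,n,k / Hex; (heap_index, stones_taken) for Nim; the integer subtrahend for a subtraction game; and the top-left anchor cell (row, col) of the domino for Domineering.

PV length from [XXOX/..OO]: 2 plies

[XXOX/..OO] X move#1: (1,0):-1/XXOX/X.OO, (1,1):+0/XXOX/.XOO*
[XXOX/.XOO] O move#2: (1,0):+0/XXOX/OXOO*
[XXOX/OXOO] end (terminal +0, X#3); searched XXOX/..OO to 6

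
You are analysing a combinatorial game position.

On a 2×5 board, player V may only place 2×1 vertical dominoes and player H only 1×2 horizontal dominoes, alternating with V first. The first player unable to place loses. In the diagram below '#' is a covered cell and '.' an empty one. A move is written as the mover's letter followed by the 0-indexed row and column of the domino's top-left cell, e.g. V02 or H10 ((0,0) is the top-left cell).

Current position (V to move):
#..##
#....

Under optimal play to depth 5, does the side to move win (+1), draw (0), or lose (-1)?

[#..##/#....] V move#1: V01:-1/##.##/##..., V02:+1/#.###/#.#..*
[#.###/#.#..] H move#2: H13:-1/#.###/#.###*
[#.###/#.###] V move#3: V01:+1/#####/#####*
[#####/#####] end (terminal -1, H#4); searched #..##/#.... to 5

value(#..##/#...., V) = +1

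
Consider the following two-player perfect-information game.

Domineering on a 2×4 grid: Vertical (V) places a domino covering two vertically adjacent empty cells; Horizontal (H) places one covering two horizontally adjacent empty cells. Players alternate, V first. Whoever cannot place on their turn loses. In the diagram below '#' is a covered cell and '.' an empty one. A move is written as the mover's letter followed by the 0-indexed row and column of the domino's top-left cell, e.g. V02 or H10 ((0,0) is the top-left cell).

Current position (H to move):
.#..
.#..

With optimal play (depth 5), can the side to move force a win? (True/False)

H winning at [.#../.#..]: True

ply 1, H at .#../.#.. | H02=+1→.###/.#..*; H12=+1→.#../.###
ply 2, V at .###/.#.. | V00=-1→####/##..*
ply 3, H at ####/##.. | H12=+1→####/####*
ply 4: ####/#### is terminal -1 (V); from .#../.#.. depth 5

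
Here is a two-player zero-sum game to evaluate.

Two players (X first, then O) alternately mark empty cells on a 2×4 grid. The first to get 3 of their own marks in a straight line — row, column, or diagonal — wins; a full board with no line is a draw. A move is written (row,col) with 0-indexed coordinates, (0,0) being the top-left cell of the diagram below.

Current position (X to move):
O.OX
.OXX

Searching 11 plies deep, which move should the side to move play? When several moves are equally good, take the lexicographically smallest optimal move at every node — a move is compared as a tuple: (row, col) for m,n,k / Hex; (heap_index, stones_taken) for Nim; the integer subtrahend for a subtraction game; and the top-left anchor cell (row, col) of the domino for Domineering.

X's best at [O.OX/.OXX]: (0,1)

p1 X@[O.OX/.OXX]: (0,1)[OXOX/.OXX]+0* (1,0)[O.OX/XOXX]-1
p2 O@[OXOX/.OXX]: (1,0)[OXOX/OOXX]+0*
p3 X@[OXOX/OOXX] terminal +0; root [O.OX/.OXX] d11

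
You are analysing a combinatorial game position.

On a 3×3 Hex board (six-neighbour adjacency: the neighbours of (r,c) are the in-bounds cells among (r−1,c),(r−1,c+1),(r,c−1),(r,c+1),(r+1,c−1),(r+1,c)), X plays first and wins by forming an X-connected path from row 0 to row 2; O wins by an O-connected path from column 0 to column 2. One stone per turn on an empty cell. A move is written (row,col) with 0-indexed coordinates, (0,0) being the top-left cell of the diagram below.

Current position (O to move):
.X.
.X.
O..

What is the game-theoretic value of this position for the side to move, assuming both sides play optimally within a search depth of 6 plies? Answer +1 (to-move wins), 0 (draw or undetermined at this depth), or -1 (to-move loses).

[.X./.X./O..] O move#1: (0,0):-1/OX./.X./O.., (0,2):-1/.XO/.X./O.., (1,0):-1/.X./OX./O.., (1,2):-1/.X./.XO/O.., (2,1):+1/.X./.X./OO.*, (2,2):-1/.X./.X./O.O
[.X./.X./OO.] X move#2: (0,0):-1/XX./.X./OO.*, (0,2):-1/.XX/.X./OO., (1,0):-1/.X./XX./OO., (1,2):-1/.X./.XX/OO., (2,2):-1/.X./.X./OOX
[XX./.X./OO.] O move#3: (0,2):+1/XXO/.X./OO.*, (1,0):+1/XX./OX./OO., (1,2):+1/XX./.XO/OO., (2,2):+1/XX./.X./OOO
[XXO/.X./OO.] X move#4: (1,0):-1/XXO/XX./OO.*, (1,2):-1/XXO/.XX/OO., (2,2):-1/XXO/.X./OOX
[XXO/XX./OO.] O move#5: (1,2):+1/XXO/XXO/OO.*, (2,2):+1/XXO/XX./OOO
[XXO/XXO/OO.] end (terminal -1, X#6); searched .X./.X./O.. to 6

value(.X./.X./O.., O) = +1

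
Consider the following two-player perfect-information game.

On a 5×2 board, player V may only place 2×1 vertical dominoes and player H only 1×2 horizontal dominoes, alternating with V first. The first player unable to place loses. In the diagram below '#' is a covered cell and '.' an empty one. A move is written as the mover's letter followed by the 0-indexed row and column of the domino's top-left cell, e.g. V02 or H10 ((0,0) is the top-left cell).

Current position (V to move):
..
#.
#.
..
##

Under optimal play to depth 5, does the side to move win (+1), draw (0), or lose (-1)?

ply 1, V at ../#./#./../## | V01=-1→.#/##/#./../##*; V11=-1→../##/##/../##; V21=-1→../#./##/.#/##
ply 2, H at .#/##/#./../## | H30=+1→.#/##/#./##/##*
ply 3: .#/##/#./##/## is terminal -1 (V); from ../#./#./../## depth 5

value(../#./#./../##, V) = -1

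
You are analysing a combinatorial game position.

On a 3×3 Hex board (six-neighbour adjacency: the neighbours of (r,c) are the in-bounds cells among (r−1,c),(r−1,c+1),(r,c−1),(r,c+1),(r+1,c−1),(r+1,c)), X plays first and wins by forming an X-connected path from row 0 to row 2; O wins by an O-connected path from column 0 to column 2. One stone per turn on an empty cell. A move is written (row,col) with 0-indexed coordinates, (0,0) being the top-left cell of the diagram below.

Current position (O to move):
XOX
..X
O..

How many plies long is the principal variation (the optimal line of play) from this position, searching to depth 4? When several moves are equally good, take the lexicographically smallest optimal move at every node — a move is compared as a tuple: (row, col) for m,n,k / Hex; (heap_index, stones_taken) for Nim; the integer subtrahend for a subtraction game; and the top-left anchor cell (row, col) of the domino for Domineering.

[XOX/..X/O..] O move#1: (1,0):-1/XOX/O.X/O..*, (1,1):-1/XOX/.OX/O.., (2,1):-1/XOX/..X/OO., (2,2):-1/XOX/..X/O.O
[XOX/O.X/O..] X move#2: (1,1):+1/XOX/OXX/O..*, (2,1):+1/XOX/O.X/OX., (2,2):+1/XOX/O.X/O.X
[XOX/OXX/O..] O move#3: (2,1):-1/XOX/OXX/OO.*, (2,2):-1/XOX/OXX/O.O
[XOX/OXX/OO.] X move#4: (2,2):+1/XOX/OXX/OOX*
[XOX/OXX/OOX] end (terminal -1, O#5); searched XOX/..X/O.. to 4

PV length from [XOX/..X/O..]: 4 plies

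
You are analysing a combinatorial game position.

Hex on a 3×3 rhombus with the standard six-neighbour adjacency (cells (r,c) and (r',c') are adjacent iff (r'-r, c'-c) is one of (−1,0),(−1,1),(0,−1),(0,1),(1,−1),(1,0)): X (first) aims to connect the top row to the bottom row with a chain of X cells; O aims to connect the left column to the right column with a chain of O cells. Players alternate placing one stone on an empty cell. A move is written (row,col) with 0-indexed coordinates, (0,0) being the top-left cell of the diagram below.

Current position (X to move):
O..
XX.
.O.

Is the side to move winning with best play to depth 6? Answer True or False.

[O../XX./.O.] X move#1: (0,1):-1/OX./XX./.O., (0,2):-1/O.X/XX./.O., (1,2):+1/O../XXX/.O.*, (2,0):+1/O../XX./XO., (2,2):+1/O../XX./.OX
[O../XXX/.O.] O move#2: (0,1):-1/OO./XXX/.O.*, (0,2):-1/O.O/XXX/.O., (2,0):-1/O../XXX/OO., (2,2):-1/O../XXX/.OO
[OO./XXX/.O.] X move#3: (0,2):+1/OOX/XXX/.O.*, (2,0):-1/OO./XXX/XO., (2,2):-1/OO./XXX/.OX
[OOX/XXX/.O.] O move#4: (2,0):-1/OOX/XXX/OO.*, (2,2):-1/OOX/XXX/.OO
[OOX/XXX/OO.] X move#5: (2,2):+1/OOX/XXX/OOX*
[OOX/XXX/OOX] end (terminal -1, O#6); searched O../XX./.O. to 6

X winning at [O../XX./.O.]: True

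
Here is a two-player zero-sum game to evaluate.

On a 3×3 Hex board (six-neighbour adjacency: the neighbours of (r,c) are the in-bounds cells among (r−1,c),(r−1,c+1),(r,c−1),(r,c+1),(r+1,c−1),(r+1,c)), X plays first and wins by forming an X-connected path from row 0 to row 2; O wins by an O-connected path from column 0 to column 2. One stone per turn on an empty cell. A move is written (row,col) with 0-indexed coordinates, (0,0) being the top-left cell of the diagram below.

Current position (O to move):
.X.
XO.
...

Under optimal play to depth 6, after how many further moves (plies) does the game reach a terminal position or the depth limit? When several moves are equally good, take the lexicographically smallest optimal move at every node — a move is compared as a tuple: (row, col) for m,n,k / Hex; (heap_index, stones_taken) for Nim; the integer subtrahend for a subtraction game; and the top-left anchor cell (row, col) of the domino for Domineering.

PV length from [.X./XO./...]: 3 plies

p1 O@[.X./XO./...]: (0,0)[OX./XO./...]-1 (0,2)[.XO/XO./...]-1 (1,2)[.X./XOO/...]-1 (2,0)[.X./XO./O..]+1* (2,1)[.X./XO./.O.]-1 (2,2)[.X./XO./..O]-1
p2 X@[.X./XO./O..]: (0,0)[XX./XO./O..]-1* (0,2)[.XX/XO./O..]-1 (1,2)[.X./XOX/O..]-1 (2,1)[.X./XO./OX.]-1 (2,2)[.X./XO./O.X]-1
p3 O@[XX./XO./O..]: (0,2)[XXO/XO./O..]+1* (1,2)[XX./XOO/O..]+1 (2,1)[XX./XO./OO.]+1 (2,2)[XX./XO./O.O]+1
p4 X@[XXO/XO./O..] terminal -1; root [.X./XO./...] d6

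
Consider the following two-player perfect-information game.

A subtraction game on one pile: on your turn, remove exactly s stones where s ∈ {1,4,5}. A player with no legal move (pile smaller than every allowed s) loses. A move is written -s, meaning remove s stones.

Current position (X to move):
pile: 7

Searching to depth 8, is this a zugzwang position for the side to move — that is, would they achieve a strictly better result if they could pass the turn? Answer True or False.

p1 X@[7]: -1[6]-1 -4[3]-1 -5[2]+1*
p2 O@[2]: -1[1]-1*
p3 X@[1]: -1[0]+1*
p4 O@[0] terminal -1; root [7] d8
pass branch (O moves first from the same position):
  | p1 O@[7]: -1[6]-1 -4[3]-1 -5[2]+1*
  | p2 X@[2]: -1[1]-1*
  | p3 O@[1]: -1[0]+1*
  | p4 X@[0] terminal -1; root [7] d8
X moving scores +1; X passing scores -1

zugzwang(7, X) = False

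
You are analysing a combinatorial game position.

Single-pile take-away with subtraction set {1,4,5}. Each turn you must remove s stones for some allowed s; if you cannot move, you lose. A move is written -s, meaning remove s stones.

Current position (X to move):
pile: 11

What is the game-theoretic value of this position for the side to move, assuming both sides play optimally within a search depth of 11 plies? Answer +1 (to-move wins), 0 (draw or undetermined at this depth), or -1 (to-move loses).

value(11, X) = +1

[11] X move#1: -1:+1/10*, -4:-1/7, -5:-1/6
[10] O move#2: -1:-1/9*, -4:-1/6, -5:-1/5
[9] X move#3: -1:+1/8*, -4:-1/5, -5:-1/4
[8] O move#4: -1:-1/7*, -4:-1/4, -5:-1/3
[7] X move#5: -1:-1/6, -4:-1/3, -5:+1/2*
[2] O move#6: -1:-1/1*
[1] X move#7: -1:+1/0*
[0] end (terminal -1, O#8); searched 11 to 11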